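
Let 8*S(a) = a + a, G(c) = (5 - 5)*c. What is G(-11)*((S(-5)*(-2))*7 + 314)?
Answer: 0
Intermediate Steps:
G(c) = 0 (G(c) = 0*c = 0)
S(a) = a/4 (S(a) = (a + a)/8 = (2*a)/8 = a/4)
G(-11)*((S(-5)*(-2))*7 + 314) = 0*((((¼)*(-5))*(-2))*7 + 314) = 0*(-5/4*(-2)*7 + 314) = 0*((5/2)*7 + 314) = 0*(35/2 + 314) = 0*(663/2) = 0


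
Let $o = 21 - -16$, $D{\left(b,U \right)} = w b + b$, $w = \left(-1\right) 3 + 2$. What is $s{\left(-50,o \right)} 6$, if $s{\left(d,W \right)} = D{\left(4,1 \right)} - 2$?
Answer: $-12$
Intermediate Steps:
$w = -1$ ($w = -3 + 2 = -1$)
$D{\left(b,U \right)} = 0$ ($D{\left(b,U \right)} = - b + b = 0$)
$o = 37$ ($o = 21 + 16 = 37$)
$s{\left(d,W \right)} = -2$ ($s{\left(d,W \right)} = 0 - 2 = -2$)
$s{\left(-50,o \right)} 6 = \left(-2\right) 6 = -12$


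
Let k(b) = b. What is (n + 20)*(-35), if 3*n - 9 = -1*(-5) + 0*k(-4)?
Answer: -2590/3 ≈ -863.33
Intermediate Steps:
n = 14/3 (n = 3 + (-1*(-5) + 0*(-4))/3 = 3 + (5 + 0)/3 = 3 + (⅓)*5 = 3 + 5/3 = 14/3 ≈ 4.6667)
(n + 20)*(-35) = (14/3 + 20)*(-35) = (74/3)*(-35) = -2590/3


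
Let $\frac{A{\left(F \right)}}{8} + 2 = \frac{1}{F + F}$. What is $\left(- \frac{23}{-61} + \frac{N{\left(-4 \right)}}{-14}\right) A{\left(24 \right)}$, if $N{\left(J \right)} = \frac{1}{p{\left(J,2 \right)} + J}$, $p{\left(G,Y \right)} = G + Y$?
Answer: $- \frac{189335}{30744} \approx -6.1584$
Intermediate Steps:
$A{\left(F \right)} = -16 + \frac{4}{F}$ ($A{\left(F \right)} = -16 + \frac{8}{F + F} = -16 + \frac{8}{2 F} = -16 + 8 \frac{1}{2 F} = -16 + \frac{4}{F}$)
$N{\left(J \right)} = \frac{1}{2 + 2 J}$ ($N{\left(J \right)} = \frac{1}{\left(J + 2\right) + J} = \frac{1}{\left(2 + J\right) + J} = \frac{1}{2 + 2 J}$)
$\left(- \frac{23}{-61} + \frac{N{\left(-4 \right)}}{-14}\right) A{\left(24 \right)} = \left(- \frac{23}{-61} + \frac{\frac{1}{2} \frac{1}{1 - 4}}{-14}\right) \left(-16 + \frac{4}{24}\right) = \left(\left(-23\right) \left(- \frac{1}{61}\right) + \frac{1}{2 \left(-3\right)} \left(- \frac{1}{14}\right)\right) \left(-16 + 4 \cdot \frac{1}{24}\right) = \left(\frac{23}{61} + \frac{1}{2} \left(- \frac{1}{3}\right) \left(- \frac{1}{14}\right)\right) \left(-16 + \frac{1}{6}\right) = \left(\frac{23}{61} - - \frac{1}{84}\right) \left(- \frac{95}{6}\right) = \left(\frac{23}{61} + \frac{1}{84}\right) \left(- \frac{95}{6}\right) = \frac{1993}{5124} \left(- \frac{95}{6}\right) = - \frac{189335}{30744}$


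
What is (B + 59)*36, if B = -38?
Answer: 756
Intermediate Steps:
(B + 59)*36 = (-38 + 59)*36 = 21*36 = 756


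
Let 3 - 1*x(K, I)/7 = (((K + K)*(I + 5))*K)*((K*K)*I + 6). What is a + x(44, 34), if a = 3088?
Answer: -69585993371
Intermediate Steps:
x(K, I) = 21 - 14*K²*(5 + I)*(6 + I*K²) (x(K, I) = 21 - 7*((K + K)*(I + 5))*K*((K*K)*I + 6) = 21 - 7*((2*K)*(5 + I))*K*(K²*I + 6) = 21 - 7*(2*K*(5 + I))*K*(I*K² + 6) = 21 - 7*2*K²*(5 + I)*(6 + I*K²) = 21 - 14*K²*(5 + I)*(6 + I*K²))
a + x(44, 34) = 3088 + (21 - 420*44² - 84*34*44² - 70*34*44⁴ - 14*34²*44⁴) = 3088 + (21 - 420*1936 - 84*34*1936 - 70*34*3748096 - 14*1156*3748096) = 3088 + (21 - 813120 - 5529216 - 8920468480 - 60659185664) = 3088 - 69585996459 = -69585993371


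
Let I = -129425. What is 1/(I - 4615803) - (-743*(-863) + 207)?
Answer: -3043665162849/4745228 ≈ -6.4142e+5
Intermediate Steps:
1/(I - 4615803) - (-743*(-863) + 207) = 1/(-129425 - 4615803) - (-743*(-863) + 207) = 1/(-4745228) - (641209 + 207) = -1/4745228 - 1*641416 = -1/4745228 - 641416 = -3043665162849/4745228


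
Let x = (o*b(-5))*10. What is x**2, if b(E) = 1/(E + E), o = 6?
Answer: 36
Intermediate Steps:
b(E) = 1/(2*E)
x = -6 (x = (6*((1/2)/(-5)))*10 = (6*((1/2)*(-1/5)))*10 = (6*(-1/10))*10 = -3/5*10 = -6)
x**2 = (-6)**2 = 36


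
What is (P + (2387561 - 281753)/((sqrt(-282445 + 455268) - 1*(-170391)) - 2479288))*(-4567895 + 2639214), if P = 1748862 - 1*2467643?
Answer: 3695188953681778705155601/2665502591893 + 14215011577368*sqrt(3527)/2665502591893 ≈ 1.3863e+12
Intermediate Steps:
P = -718781 (P = 1748862 - 2467643 = -718781)
(P + (2387561 - 281753)/((sqrt(-282445 + 455268) - 1*(-170391)) - 2479288))*(-4567895 + 2639214) = (-718781 + (2387561 - 281753)/((sqrt(-282445 + 455268) - 1*(-170391)) - 2479288))*(-4567895 + 2639214) = (-718781 + 2105808/((sqrt(172823) + 170391) - 2479288))*(-1928681) = (-718781 + 2105808/((7*sqrt(3527) + 170391) - 2479288))*(-1928681) = (-718781 + 2105808/((170391 + 7*sqrt(3527)) - 2479288))*(-1928681) = (-718781 + 2105808/(-2308897 + 7*sqrt(3527)))*(-1928681) = 1386299257861 - 4061431879248/(-2308897 + 7*sqrt(3527))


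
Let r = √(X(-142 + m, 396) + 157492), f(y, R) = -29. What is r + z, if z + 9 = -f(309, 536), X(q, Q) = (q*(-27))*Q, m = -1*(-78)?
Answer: 20 + 2*√210445 ≈ 937.49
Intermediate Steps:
m = 78
X(q, Q) = -27*Q*q (X(q, Q) = (-27*q)*Q = -27*Q*q)
r = 2*√210445 (r = √(-27*396*(-142 + 78) + 157492) = √(-27*396*(-64) + 157492) = √(684288 + 157492) = √841780 = 2*√210445 ≈ 917.49)
z = 20 (z = -9 - 1*(-29) = -9 + 29 = 20)
r + z = 2*√210445 + 20 = 20 + 2*√210445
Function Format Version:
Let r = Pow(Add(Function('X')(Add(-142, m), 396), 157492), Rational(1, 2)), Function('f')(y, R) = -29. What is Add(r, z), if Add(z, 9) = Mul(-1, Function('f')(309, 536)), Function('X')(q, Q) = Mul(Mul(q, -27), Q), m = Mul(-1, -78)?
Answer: Add(20, Mul(2, Pow(210445, Rational(1, 2)))) ≈ 937.49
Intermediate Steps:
m = 78
Function('X')(q, Q) = Mul(-27, Q, q) (Function('X')(q, Q) = Mul(Mul(-27, q), Q) = Mul(-27, Q, q))
r = Mul(2, Pow(210445, Rational(1, 2))) (r = Pow(Add(Mul(-27, 396, Add(-142, 78)), 157492), Rational(1, 2)) = Pow(Add(Mul(-27, 396, -64), 157492), Rational(1, 2)) = Pow(Add(684288, 157492), Rational(1, 2)) = Pow(841780, Rational(1, 2)) = Mul(2, Pow(210445, Rational(1, 2))) ≈ 917.49)
z = 20 (z = Add(-9, Mul(-1, -29)) = Add(-9, 29) = 20)
Add(r, z) = Add(Mul(2, Pow(210445, Rational(1, 2))), 20) = Add(20, Mul(2, Pow(210445, Rational(1, 2))))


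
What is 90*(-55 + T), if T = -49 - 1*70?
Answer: -15660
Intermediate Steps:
T = -119 (T = -49 - 70 = -119)
90*(-55 + T) = 90*(-55 - 119) = 90*(-174) = -15660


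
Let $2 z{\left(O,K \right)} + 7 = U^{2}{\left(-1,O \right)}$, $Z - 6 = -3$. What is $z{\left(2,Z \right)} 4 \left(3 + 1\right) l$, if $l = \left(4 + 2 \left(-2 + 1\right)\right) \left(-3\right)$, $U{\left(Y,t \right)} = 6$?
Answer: $-1392$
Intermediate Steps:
$Z = 3$ ($Z = 6 - 3 = 3$)
$z{\left(O,K \right)} = \frac{29}{2}$ ($z{\left(O,K \right)} = - \frac{7}{2} + \frac{6^{2}}{2} = - \frac{7}{2} + \frac{1}{2} \cdot 36 = - \frac{7}{2} + 18 = \frac{29}{2}$)
$l = -6$ ($l = \left(4 + 2 \left(-1\right)\right) \left(-3\right) = \left(4 - 2\right) \left(-3\right) = 2 \left(-3\right) = -6$)
$z{\left(2,Z \right)} 4 \left(3 + 1\right) l = \frac{29 \cdot 4 \left(3 + 1\right)}{2} \left(-6\right) = \frac{29 \cdot 4 \cdot 4}{2} \left(-6\right) = \frac{29}{2} \cdot 16 \left(-6\right) = 232 \left(-6\right) = -1392$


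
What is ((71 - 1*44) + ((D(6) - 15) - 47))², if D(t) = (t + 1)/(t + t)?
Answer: 170569/144 ≈ 1184.5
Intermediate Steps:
D(t) = (1 + t)/(2*t) (D(t) = (1 + t)/((2*t)) = (1 + t)*(1/(2*t)) = (1 + t)/(2*t))
((71 - 1*44) + ((D(6) - 15) - 47))² = ((71 - 1*44) + (((½)*(1 + 6)/6 - 15) - 47))² = ((71 - 44) + (((½)*(⅙)*7 - 15) - 47))² = (27 + ((7/12 - 15) - 47))² = (27 + (-173/12 - 47))² = (27 - 737/12)² = (-413/12)² = 170569/144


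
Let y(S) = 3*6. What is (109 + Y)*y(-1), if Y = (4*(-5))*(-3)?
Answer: 3042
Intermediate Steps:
y(S) = 18
Y = 60 (Y = -20*(-3) = 60)
(109 + Y)*y(-1) = (109 + 60)*18 = 169*18 = 3042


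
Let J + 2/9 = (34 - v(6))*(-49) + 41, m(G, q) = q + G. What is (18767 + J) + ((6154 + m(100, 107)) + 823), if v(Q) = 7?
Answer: 222019/9 ≈ 24669.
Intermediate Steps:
m(G, q) = G + q
J = -11540/9 (J = -2/9 + ((34 - 1*7)*(-49) + 41) = -2/9 + ((34 - 7)*(-49) + 41) = -2/9 + (27*(-49) + 41) = -2/9 + (-1323 + 41) = -2/9 - 1282 = -11540/9 ≈ -1282.2)
(18767 + J) + ((6154 + m(100, 107)) + 823) = (18767 - 11540/9) + ((6154 + (100 + 107)) + 823) = 157363/9 + ((6154 + 207) + 823) = 157363/9 + (6361 + 823) = 157363/9 + 7184 = 222019/9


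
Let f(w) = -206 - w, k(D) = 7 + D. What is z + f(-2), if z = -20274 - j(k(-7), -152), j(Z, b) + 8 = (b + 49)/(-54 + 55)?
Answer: -20367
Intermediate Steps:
j(Z, b) = 41 + b (j(Z, b) = -8 + (b + 49)/(-54 + 55) = -8 + (49 + b)/1 = -8 + (49 + b)*1 = -8 + (49 + b) = 41 + b)
z = -20163 (z = -20274 - (41 - 152) = -20274 - 1*(-111) = -20274 + 111 = -20163)
z + f(-2) = -20163 + (-206 - 1*(-2)) = -20163 + (-206 + 2) = -20163 - 204 = -20367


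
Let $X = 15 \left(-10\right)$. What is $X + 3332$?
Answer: $3182$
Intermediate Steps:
$X = -150$
$X + 3332 = -150 + 3332 = 3182$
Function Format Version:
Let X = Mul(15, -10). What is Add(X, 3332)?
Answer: 3182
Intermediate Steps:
X = -150
Add(X, 3332) = Add(-150, 3332) = 3182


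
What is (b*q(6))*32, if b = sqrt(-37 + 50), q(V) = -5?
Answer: -160*sqrt(13) ≈ -576.89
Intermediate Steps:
b = sqrt(13) ≈ 3.6056
(b*q(6))*32 = (sqrt(13)*(-5))*32 = -5*sqrt(13)*32 = -160*sqrt(13)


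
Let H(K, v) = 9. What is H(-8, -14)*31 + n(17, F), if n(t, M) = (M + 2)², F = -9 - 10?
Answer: 568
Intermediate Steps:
F = -19
n(t, M) = (2 + M)²
H(-8, -14)*31 + n(17, F) = 9*31 + (2 - 19)² = 279 + (-17)² = 279 + 289 = 568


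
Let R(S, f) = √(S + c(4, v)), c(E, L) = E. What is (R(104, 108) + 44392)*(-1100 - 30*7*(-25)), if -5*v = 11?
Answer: 184226800 + 24900*√3 ≈ 1.8427e+8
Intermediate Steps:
v = -11/5 (v = -⅕*11 = -11/5 ≈ -2.2000)
R(S, f) = √(4 + S) (R(S, f) = √(S + 4) = √(4 + S))
(R(104, 108) + 44392)*(-1100 - 30*7*(-25)) = (√(4 + 104) + 44392)*(-1100 - 30*7*(-25)) = (√108 + 44392)*(-1100 - 210*(-25)) = (6*√3 + 44392)*(-1100 + 5250) = (44392 + 6*√3)*4150 = 184226800 + 24900*√3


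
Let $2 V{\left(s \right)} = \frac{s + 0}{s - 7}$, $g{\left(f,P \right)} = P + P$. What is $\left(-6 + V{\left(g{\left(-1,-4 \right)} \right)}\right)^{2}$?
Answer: $\frac{7396}{225} \approx 32.871$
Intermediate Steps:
$g{\left(f,P \right)} = 2 P$
$V{\left(s \right)} = \frac{s}{2 \left(-7 + s\right)}$ ($V{\left(s \right)} = \frac{\left(s + 0\right) \frac{1}{s - 7}}{2} = \frac{s \frac{1}{-7 + s}}{2} = \frac{s}{2 \left(-7 + s\right)}$)
$\left(-6 + V{\left(g{\left(-1,-4 \right)} \right)}\right)^{2} = \left(-6 + \frac{2 \left(-4\right)}{2 \left(-7 + 2 \left(-4\right)\right)}\right)^{2} = \left(-6 + \frac{1}{2} \left(-8\right) \frac{1}{-7 - 8}\right)^{2} = \left(-6 + \frac{1}{2} \left(-8\right) \frac{1}{-15}\right)^{2} = \left(-6 + \frac{1}{2} \left(-8\right) \left(- \frac{1}{15}\right)\right)^{2} = \left(-6 + \frac{4}{15}\right)^{2} = \left(- \frac{86}{15}\right)^{2} = \frac{7396}{225}$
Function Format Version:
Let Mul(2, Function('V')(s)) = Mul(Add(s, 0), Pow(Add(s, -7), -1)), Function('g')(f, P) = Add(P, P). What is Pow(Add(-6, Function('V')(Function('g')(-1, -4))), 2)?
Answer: Rational(7396, 225) ≈ 32.871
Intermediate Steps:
Function('g')(f, P) = Mul(2, P)
Function('V')(s) = Mul(Rational(1, 2), s, Pow(Add(-7, s), -1)) (Function('V')(s) = Mul(Rational(1, 2), Mul(Add(s, 0), Pow(Add(s, -7), -1))) = Mul(Rational(1, 2), Mul(s, Pow(Add(-7, s), -1))) = Mul(Rational(1, 2), s, Pow(Add(-7, s), -1)))
Pow(Add(-6, Function('V')(Function('g')(-1, -4))), 2) = Pow(Add(-6, Mul(Rational(1, 2), Mul(2, -4), Pow(Add(-7, Mul(2, -4)), -1))), 2) = Pow(Add(-6, Mul(Rational(1, 2), -8, Pow(Add(-7, -8), -1))), 2) = Pow(Add(-6, Mul(Rational(1, 2), -8, Pow(-15, -1))), 2) = Pow(Add(-6, Mul(Rational(1, 2), -8, Rational(-1, 15))), 2) = Pow(Add(-6, Rational(4, 15)), 2) = Pow(Rational(-86, 15), 2) = Rational(7396, 225)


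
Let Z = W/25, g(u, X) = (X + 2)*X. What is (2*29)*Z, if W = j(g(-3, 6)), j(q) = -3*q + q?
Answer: -5568/25 ≈ -222.72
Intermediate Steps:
g(u, X) = X*(2 + X) (g(u, X) = (2 + X)*X = X*(2 + X))
j(q) = -2*q
W = -96 (W = -12*(2 + 6) = -12*8 = -2*48 = -96)
Z = -96/25 ≈ -3.8400
(2*29)*Z = (2*29)*(-96/25) = 58*(-96/25) = -5568/25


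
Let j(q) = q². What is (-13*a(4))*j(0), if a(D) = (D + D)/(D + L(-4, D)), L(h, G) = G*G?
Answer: 0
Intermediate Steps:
L(h, G) = G²
a(D) = 2*D/(D + D²) (a(D) = (D + D)/(D + D²) = (2*D)/(D + D²) = 2*D/(D + D²))
(-13*a(4))*j(0) = -26/(1 + 4)*0² = -26/5*0 = 0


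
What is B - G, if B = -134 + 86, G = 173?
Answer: -221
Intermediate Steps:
B = -48
B - G = -48 - 1*173 = -48 - 173 = -221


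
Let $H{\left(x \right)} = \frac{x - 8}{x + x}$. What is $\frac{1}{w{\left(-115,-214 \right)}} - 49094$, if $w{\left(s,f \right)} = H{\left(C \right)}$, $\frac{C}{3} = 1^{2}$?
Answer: $- \frac{245476}{5} \approx -49095.0$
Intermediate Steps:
$C = 3$ ($C = 3 \cdot 1^{2} = 3 \cdot 1 = 3$)
$H{\left(x \right)} = \frac{-8 + x}{2 x}$
$w{\left(s,f \right)} = - \frac{5}{6}$ ($w{\left(s,f \right)} = \frac{-8 + 3}{2 \cdot 3} = \frac{1}{2} \cdot \frac{1}{3} \left(-5\right) = - \frac{5}{6}$)
$\frac{1}{w{\left(-115,-214 \right)}} - 49094 = \frac{1}{- \frac{5}{6}} - 49094 = - \frac{6}{5} - 49094 = - \frac{245476}{5}$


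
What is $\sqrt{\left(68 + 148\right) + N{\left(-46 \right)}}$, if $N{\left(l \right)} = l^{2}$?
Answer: $2 \sqrt{583} \approx 48.291$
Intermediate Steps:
$\sqrt{\left(68 + 148\right) + N{\left(-46 \right)}} = \sqrt{\left(68 + 148\right) + \left(-46\right)^{2}} = \sqrt{216 + 2116} = \sqrt{2332} = 2 \sqrt{583}$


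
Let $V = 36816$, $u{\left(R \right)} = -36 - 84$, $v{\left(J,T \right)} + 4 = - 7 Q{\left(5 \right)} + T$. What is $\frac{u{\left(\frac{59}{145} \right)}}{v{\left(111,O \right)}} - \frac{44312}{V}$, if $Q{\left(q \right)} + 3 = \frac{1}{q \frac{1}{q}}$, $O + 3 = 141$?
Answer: $- \frac{343003}{170274} \approx -2.0144$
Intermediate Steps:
$O = 138$ ($O = -3 + 141 = 138$)
$Q{\left(q \right)} = -2$ ($Q{\left(q \right)} = -3 + \frac{1}{q \frac{1}{q}} = -3 + 1^{-1} = -3 + 1 = -2$)
$v{\left(J,T \right)} = 10 + T$ ($v{\left(J,T \right)} = -4 + \left(\left(-7\right) \left(-2\right) + T\right) = -4 + \left(14 + T\right) = 10 + T$)
$u{\left(R \right)} = -120$ ($u{\left(R \right)} = -36 - 84 = -120$)
$\frac{u{\left(\frac{59}{145} \right)}}{v{\left(111,O \right)}} - \frac{44312}{V} = - \frac{120}{10 + 138} - \frac{44312}{36816} = - \frac{120}{148} - \frac{5539}{4602} = \left(-120\right) \frac{1}{148} - \frac{5539}{4602} = - \frac{30}{37} - \frac{5539}{4602} = - \frac{343003}{170274}$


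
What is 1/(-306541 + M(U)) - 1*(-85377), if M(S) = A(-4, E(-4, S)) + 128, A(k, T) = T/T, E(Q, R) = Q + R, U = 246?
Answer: 26160537323/306412 ≈ 85377.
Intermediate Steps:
A(k, T) = 1
M(S) = 129 (M(S) = 1 + 128 = 129)
1/(-306541 + M(U)) - 1*(-85377) = 1/(-306541 + 129) - 1*(-85377) = 1/(-306412) + 85377 = -1/306412 + 85377 = 26160537323/306412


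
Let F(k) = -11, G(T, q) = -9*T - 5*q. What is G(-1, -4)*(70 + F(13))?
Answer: 1711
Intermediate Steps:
G(-1, -4)*(70 + F(13)) = (-9*(-1) - 5*(-4))*(70 - 11) = (9 + 20)*59 = 29*59 = 1711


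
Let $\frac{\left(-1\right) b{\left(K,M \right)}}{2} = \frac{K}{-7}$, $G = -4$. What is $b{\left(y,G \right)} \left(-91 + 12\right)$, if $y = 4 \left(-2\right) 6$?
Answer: $\frac{7584}{7} \approx 1083.4$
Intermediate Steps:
$y = -48$ ($y = \left(-8\right) 6 = -48$)
$b{\left(K,M \right)} = \frac{2 K}{7}$ ($b{\left(K,M \right)} = - 2 \frac{K}{-7} = - 2 K \left(- \frac{1}{7}\right) = - 2 \left(- \frac{K}{7}\right) = \frac{2 K}{7}$)
$b{\left(y,G \right)} \left(-91 + 12\right) = \frac{2}{7} \left(-48\right) \left(-91 + 12\right) = \left(- \frac{96}{7}\right) \left(-79\right) = \frac{7584}{7}$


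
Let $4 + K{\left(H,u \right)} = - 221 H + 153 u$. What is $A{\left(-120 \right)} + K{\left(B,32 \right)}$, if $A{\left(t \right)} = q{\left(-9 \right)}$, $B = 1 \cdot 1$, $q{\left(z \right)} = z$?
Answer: $4662$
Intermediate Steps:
$B = 1$
$K{\left(H,u \right)} = -4 - 221 H + 153 u$ ($K{\left(H,u \right)} = -4 - \left(- 153 u + 221 H\right) = -4 - 221 H + 153 u$)
$A{\left(t \right)} = -9$
$A{\left(-120 \right)} + K{\left(B,32 \right)} = -9 - -4671 = -9 + 4671 = 4662$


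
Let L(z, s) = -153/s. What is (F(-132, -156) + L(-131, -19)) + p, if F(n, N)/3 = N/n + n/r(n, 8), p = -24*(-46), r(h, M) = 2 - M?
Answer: 246954/209 ≈ 1181.6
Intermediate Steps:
p = 1104
F(n, N) = -n/2 + 3*N/n (F(n, N) = 3*(N/n + n/(2 - 1*8)) = 3*(N/n + n/(2 - 8)) = 3*(N/n + n/(-6)) = 3*(N/n + n*(-⅙)) = 3*(N/n - n/6) = 3*(-n/6 + N/n) = -n/2 + 3*N/n)
(F(-132, -156) + L(-131, -19)) + p = ((-½*(-132) + 3*(-156)/(-132)) - 153/(-19)) + 1104 = ((66 + 3*(-156)*(-1/132)) - 153*(-1/19)) + 1104 = ((66 + 39/11) + 153/19) + 1104 = (765/11 + 153/19) + 1104 = 16218/209 + 1104 = 246954/209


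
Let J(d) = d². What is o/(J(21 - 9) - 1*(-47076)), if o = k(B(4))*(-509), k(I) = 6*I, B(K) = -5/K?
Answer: 509/6296 ≈ 0.080845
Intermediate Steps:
o = 7635/2 (o = (6*(-5/4))*(-509) = -15/2*(-509) = 7635/2 ≈ 3817.5)
o/(J(21 - 9) - 1*(-47076)) = 7635/(2*((21 - 9)² - 1*(-47076))) = 7635/(2*(12² + 47076)) = 7635/(2*(144 + 47076)) = (7635/2)/47220 = (7635/2)*(1/47220) = 509/6296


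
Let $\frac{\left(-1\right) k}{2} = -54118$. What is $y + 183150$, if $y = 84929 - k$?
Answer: $159843$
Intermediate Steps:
$k = 108236$ ($k = \left(-2\right) \left(-54118\right) = 108236$)
$y = -23307$ ($y = 84929 - 108236 = -23307$)
$y + 183150 = -23307 + 183150 = 159843$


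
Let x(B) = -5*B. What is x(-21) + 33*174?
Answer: 5847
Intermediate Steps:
x(-21) + 33*174 = -5*(-21) + 33*174 = 105 + 5742 = 5847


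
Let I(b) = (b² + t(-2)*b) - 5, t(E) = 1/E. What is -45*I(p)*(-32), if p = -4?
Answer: 18720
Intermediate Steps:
I(b) = -5 + b² - b/2 (I(b) = (b² + b/(-2)) - 5 = (b² - b/2) - 5 = -5 + b² - b/2)
-45*I(p)*(-32) = -45*(-5 + (-4)² - ½*(-4))*(-32) = -45*(-5 + 16 + 2)*(-32) = -45*13*(-32) = -585*(-32) = 18720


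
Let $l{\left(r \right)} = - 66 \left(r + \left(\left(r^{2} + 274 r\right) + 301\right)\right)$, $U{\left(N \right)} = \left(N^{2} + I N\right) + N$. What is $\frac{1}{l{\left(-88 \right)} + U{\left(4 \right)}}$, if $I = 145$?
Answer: $\frac{1}{1066830} \approx 9.3736 \cdot 10^{-7}$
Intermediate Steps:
$U{\left(N \right)} = N^{2} + 146 N$ ($U{\left(N \right)} = \left(N^{2} + 145 N\right) + N = N^{2} + 146 N$)
$l{\left(r \right)} = -19866 - 18150 r - 66 r^{2}$ ($l{\left(r \right)} = - 66 \left(r + \left(301 + r^{2} + 274 r\right)\right) = - 66 \left(301 + r^{2} + 275 r\right) = -19866 - 18150 r - 66 r^{2}$)
$\frac{1}{l{\left(-88 \right)} + U{\left(4 \right)}} = \frac{1}{\left(-19866 - -1597200 - 66 \left(-88\right)^{2}\right) + 4 \left(146 + 4\right)} = \frac{1}{\left(-19866 + 1597200 - 511104\right) + 4 \cdot 150} = \frac{1}{\left(-19866 + 1597200 - 511104\right) + 600} = \frac{1}{1066230 + 600} = \frac{1}{1066830}$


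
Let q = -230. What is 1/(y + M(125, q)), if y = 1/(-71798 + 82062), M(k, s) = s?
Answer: -10264/2360719 ≈ -0.0043478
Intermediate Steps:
y = 1/10264 ≈ 9.7428e-5
1/(y + M(125, q)) = 1/(1/10264 - 230) = 1/(-2360719/10264) = -10264/2360719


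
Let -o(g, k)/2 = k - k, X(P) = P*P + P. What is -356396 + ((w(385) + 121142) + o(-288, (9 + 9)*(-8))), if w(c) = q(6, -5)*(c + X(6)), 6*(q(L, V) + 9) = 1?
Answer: -1434155/6 ≈ -2.3903e+5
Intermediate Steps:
X(P) = P + P² (X(P) = P² + P = P + P²)
q(L, V) = -53/6 (q(L, V) = -9 + (⅙)*1 = -9 + ⅙ = -53/6)
o(g, k) = 0 (o(g, k) = -2*(k - k) = -2*0 = 0)
w(c) = -371 - 53*c/6 (w(c) = -53*(c + 6*(1 + 6))/6 = -53*(c + 6*7)/6 = -53*(c + 42)/6 = -53*(42 + c)/6 = -371 - 53*c/6)
-356396 + ((w(385) + 121142) + o(-288, (9 + 9)*(-8))) = -356396 + (((-371 - 53/6*385) + 121142) + 0) = -356396 + (((-371 - 20405/6) + 121142) + 0) = -356396 + ((-22631/6 + 121142) + 0) = -356396 + (704221/6 + 0) = -356396 + 704221/6 = -1434155/6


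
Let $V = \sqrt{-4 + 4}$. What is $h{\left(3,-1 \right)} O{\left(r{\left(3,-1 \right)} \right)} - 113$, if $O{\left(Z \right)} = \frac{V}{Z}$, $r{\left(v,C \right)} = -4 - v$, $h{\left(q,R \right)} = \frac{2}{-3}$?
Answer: $-113$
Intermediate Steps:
$h{\left(q,R \right)} = - \frac{2}{3}$ ($h{\left(q,R \right)} = 2 \left(- \frac{1}{3}\right) = - \frac{2}{3}$)
$V = 0$ ($V = \sqrt{0} = 0$)
$O{\left(Z \right)} = 0$ ($O{\left(Z \right)} = \frac{0}{Z} = 0$)
$h{\left(3,-1 \right)} O{\left(r{\left(3,-1 \right)} \right)} - 113 = \left(- \frac{2}{3}\right) 0 - 113 = 0 - 113 = -113$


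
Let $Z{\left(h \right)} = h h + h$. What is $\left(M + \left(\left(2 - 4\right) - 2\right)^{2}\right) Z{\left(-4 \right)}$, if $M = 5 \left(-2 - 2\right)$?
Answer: $-48$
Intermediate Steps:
$Z{\left(h \right)} = h + h^{2}$ ($Z{\left(h \right)} = h^{2} + h = h + h^{2}$)
$M = -20$ ($M = 5 \left(-4\right) = -20$)
$\left(M + \left(\left(2 - 4\right) - 2\right)^{2}\right) Z{\left(-4 \right)} = \left(-20 + \left(\left(2 - 4\right) - 2\right)^{2}\right) \left(- 4 \left(1 - 4\right)\right) = \left(-20 + \left(-2 - 2\right)^{2}\right) \left(\left(-4\right) \left(-3\right)\right) = \left(-20 + \left(-4\right)^{2}\right) 12 = \left(-20 + 16\right) 12 = \left(-4\right) 12 = -48$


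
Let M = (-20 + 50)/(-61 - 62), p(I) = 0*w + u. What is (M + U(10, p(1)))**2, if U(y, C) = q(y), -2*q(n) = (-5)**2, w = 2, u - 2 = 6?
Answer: 1092025/6724 ≈ 162.41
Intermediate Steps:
u = 8 (u = 2 + 6 = 8)
p(I) = 8 (p(I) = 0*2 + 8 = 0 + 8 = 8)
M = -10/41 (M = 30/(-123) = 30*(-1/123) = -10/41 ≈ -0.24390)
q(n) = -25/2 (q(n) = -1/2*(-5)**2 = -1/2*25 = -25/2)
U(y, C) = -25/2
(M + U(10, p(1)))**2 = (-10/41 - 25/2)**2 = (-1045/82)**2 = 1092025/6724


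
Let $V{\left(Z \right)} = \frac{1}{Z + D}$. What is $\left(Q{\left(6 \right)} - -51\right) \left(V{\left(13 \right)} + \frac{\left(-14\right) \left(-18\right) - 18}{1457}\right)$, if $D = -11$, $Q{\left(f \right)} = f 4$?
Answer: $\frac{144375}{2914} \approx 49.545$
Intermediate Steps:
$Q{\left(f \right)} = 4 f$
$V{\left(Z \right)} = \frac{1}{-11 + Z}$ ($V{\left(Z \right)} = \frac{1}{Z - 11} = \frac{1}{-11 + Z}$)
$\left(Q{\left(6 \right)} - -51\right) \left(V{\left(13 \right)} + \frac{\left(-14\right) \left(-18\right) - 18}{1457}\right) = \left(4 \cdot 6 - -51\right) \left(\frac{1}{-11 + 13} + \frac{\left(-14\right) \left(-18\right) - 18}{1457}\right) = \left(24 + 51\right) \left(\frac{1}{2} + \left(252 - 18\right) \frac{1}{1457}\right) = 75 \left(\frac{1}{2} + 234 \cdot \frac{1}{1457}\right) = 75 \left(\frac{1}{2} + \frac{234}{1457}\right) = 75 \cdot \frac{1925}{2914} = \frac{144375}{2914}$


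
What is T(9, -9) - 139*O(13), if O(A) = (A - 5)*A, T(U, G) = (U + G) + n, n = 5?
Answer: -14451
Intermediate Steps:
T(U, G) = 5 + G + U (T(U, G) = (U + G) + 5 = (G + U) + 5 = 5 + G + U)
O(A) = A*(-5 + A) (O(A) = (-5 + A)*A = A*(-5 + A))
T(9, -9) - 139*O(13) = (5 - 9 + 9) - 1807*(-5 + 13) = 5 - 1807*8 = 5 - 139*104 = 5 - 14456 = -14451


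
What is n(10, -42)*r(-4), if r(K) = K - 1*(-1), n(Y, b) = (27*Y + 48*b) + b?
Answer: 5364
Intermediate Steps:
n(Y, b) = 27*Y + 49*b
r(K) = 1 + K (r(K) = K + 1 = 1 + K)
n(10, -42)*r(-4) = (27*10 + 49*(-42))*(1 - 4) = (270 - 2058)*(-3) = -1788*(-3) = 5364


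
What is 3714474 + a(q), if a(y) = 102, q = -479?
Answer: 3714576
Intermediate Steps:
3714474 + a(q) = 3714474 + 102 = 3714576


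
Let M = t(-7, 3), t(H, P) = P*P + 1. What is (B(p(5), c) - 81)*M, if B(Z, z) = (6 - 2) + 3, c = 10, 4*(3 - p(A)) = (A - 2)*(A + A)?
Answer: -740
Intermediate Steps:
t(H, P) = 1 + P² (t(H, P) = P² + 1 = 1 + P²)
p(A) = 3 - A*(-2 + A)/2 (p(A) = 3 - (A - 2)*(A + A)/4 = 3 - (-2 + A)*2*A/4 = 3 - A*(-2 + A)/2)
M = 10 (M = 1 + 3² = 1 + 9 = 10)
B(Z, z) = 7 (B(Z, z) = 4 + 3 = 7)
(B(p(5), c) - 81)*M = (7 - 81)*10 = -74*10 = -740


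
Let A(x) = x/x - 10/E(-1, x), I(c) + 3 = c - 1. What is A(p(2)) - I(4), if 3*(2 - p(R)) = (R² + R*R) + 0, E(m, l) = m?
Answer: 11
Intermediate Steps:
p(R) = 2 - 2*R²/3 (p(R) = 2 - ((R² + R*R) + 0)/3 = 2 - ((R² + R²) + 0)/3 = 2 - (2*R² + 0)/3 = 2 - 2*R²/3)
I(c) = -4 + c (I(c) = -3 + (c - 1) = -3 + (-1 + c) = -4 + c)
A(x) = 11 (A(x) = x/x - 10/(-1) = 1 - 10*(-1) = 1 + 10 = 11)
A(p(2)) - I(4) = 11 - (-4 + 4) = 11 - 1*0 = 11 + 0 = 11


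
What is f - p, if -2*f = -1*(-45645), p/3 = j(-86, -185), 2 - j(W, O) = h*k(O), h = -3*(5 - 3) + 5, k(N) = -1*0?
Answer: -45657/2 ≈ -22829.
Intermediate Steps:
k(N) = 0
h = -1 (h = -3*2 + 5 = -6 + 5 = -1)
j(W, O) = 2 (j(W, O) = 2 - (-1)*0 = 2 - 1*0 = 2 + 0 = 2)
p = 6 (p = 3*2 = 6)
f = -45645/2 (f = -(-1)*(-45645)/2 = -1/2*45645 = -45645/2 ≈ -22823.)
f - p = -45645/2 - 1*6 = -45645/2 - 6 = -45657/2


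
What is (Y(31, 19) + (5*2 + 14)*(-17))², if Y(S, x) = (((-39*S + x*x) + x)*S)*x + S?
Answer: 238786640964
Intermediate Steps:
Y(S, x) = S + S*x*(x + x² - 39*S) (Y(S, x) = (((-39*S + x²) + x)*S)*x + S = (((x² - 39*S) + x)*S)*x + S = ((x + x² - 39*S)*S)*x + S = (S*(x + x² - 39*S))*x + S = S*x*(x + x² - 39*S) + S = S + S*x*(x + x² - 39*S))
(Y(31, 19) + (5*2 + 14)*(-17))² = (31*(1 + 19² + 19³ - 39*31*19) + (5*2 + 14)*(-17))² = (31*(1 + 361 + 6859 - 22971) + (10 + 14)*(-17))² = (31*(-15750) + 24*(-17))² = (-488250 - 408)² = (-488658)² = 238786640964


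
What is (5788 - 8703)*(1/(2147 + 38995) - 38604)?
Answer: 4629736410805/41142 ≈ 1.1253e+8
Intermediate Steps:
(5788 - 8703)*(1/(2147 + 38995) - 38604) = -2915*(1/41142 - 38604) = -2915*(-1588245767/41142) = 4629736410805/41142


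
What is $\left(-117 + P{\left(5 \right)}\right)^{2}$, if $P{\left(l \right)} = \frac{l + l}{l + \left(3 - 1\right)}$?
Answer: $\frac{654481}{49} \approx 13357.0$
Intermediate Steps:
$P{\left(l \right)} = \frac{2 l}{2 + l}$ ($P{\left(l \right)} = \frac{2 l}{l + 2} = \frac{2 l}{2 + l}$)
$\left(-117 + P{\left(5 \right)}\right)^{2} = \left(-117 + 2 \cdot 5 \frac{1}{2 + 5}\right)^{2} = \left(-117 + 2 \cdot 5 \cdot \frac{1}{7}\right)^{2} = \left(-117 + \frac{10}{7}\right)^{2} = \left(- \frac{809}{7}\right)^{2} = \frac{654481}{49}$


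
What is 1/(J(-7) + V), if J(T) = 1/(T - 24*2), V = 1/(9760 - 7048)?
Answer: -149160/2657 ≈ -56.138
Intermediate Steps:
V = 1/2712 ≈ 0.00036873
J(T) = 1/(-48 + T) (J(T) = 1/(T - 48) = 1/(-48 + T))
1/(J(-7) + V) = 1/(1/(-48 - 7) + 1/2712) = 1/(1/(-55) + 1/2712) = 1/(-1/55 + 1/2712) = 1/(-2657/149160) = -149160/2657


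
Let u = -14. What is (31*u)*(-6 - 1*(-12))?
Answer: -2604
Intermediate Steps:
(31*u)*(-6 - 1*(-12)) = (31*(-14))*(-6 - 1*(-12)) = -434*(-6 + 12) = -434*6 = -2604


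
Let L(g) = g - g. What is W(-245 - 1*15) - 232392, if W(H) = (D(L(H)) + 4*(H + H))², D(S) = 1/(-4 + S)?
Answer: 65520769/16 ≈ 4.0950e+6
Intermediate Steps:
L(g) = 0
W(H) = (-¼ + 8*H)² (W(H) = (1/(-4 + 0) + 4*(H + H))² = (1/(-4) + 4*(2*H))² = (-¼ + 8*H)²)
W(-245 - 1*15) - 232392 = (-1 + 32*(-245 - 1*15))²/16 - 232392 = (-1 + 32*(-245 - 15))²/16 - 232392 = (-1 + 32*(-260))²/16 - 232392 = (-1 - 8320)²/16 - 232392 = (1/16)*(-8321)² - 232392 = (1/16)*69239041 - 232392 = 69239041/16 - 232392 = 65520769/16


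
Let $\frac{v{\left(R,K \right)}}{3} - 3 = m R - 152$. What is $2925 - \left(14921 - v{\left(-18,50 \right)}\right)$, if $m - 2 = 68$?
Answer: $-16223$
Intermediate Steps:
$m = 70$ ($m = 2 + 68 = 70$)
$v{\left(R,K \right)} = -447 + 210 R$ ($v{\left(R,K \right)} = 9 + 3 \left(70 R - 152\right) = 9 + 3 \left(-152 + 70 R\right) = 9 + \left(-456 + 210 R\right) = -447 + 210 R$)
$2925 - \left(14921 - v{\left(-18,50 \right)}\right) = 2925 - \left(14921 - \left(-447 + 210 \left(-18\right)\right)\right) = 2925 - \left(14921 - \left(-447 - 3780\right)\right) = 2925 - \left(14921 - -4227\right) = 2925 - \left(14921 + 4227\right) = 2925 - 19148 = -16223$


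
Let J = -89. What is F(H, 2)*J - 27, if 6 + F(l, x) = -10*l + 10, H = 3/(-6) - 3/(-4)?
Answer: -321/2 ≈ -160.50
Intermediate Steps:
H = ¼ (H = 3*(-⅙) - 3*(-¼) = -½ + ¾ = ¼ ≈ 0.25000)
F(l, x) = 4 - 10*l (F(l, x) = -6 + (-10*l + 10) = -6 + (10 - 10*l) = 4 - 10*l)
F(H, 2)*J - 27 = (4 - 10*¼)*(-89) - 27 = (4 - 5/2)*(-89) - 27 = (3/2)*(-89) - 27 = -267/2 - 27 = -321/2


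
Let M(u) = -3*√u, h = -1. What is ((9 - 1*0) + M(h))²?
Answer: 72 - 54*I ≈ 72.0 - 54.0*I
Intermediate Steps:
((9 - 1*0) + M(h))² = ((9 - 1*0) - 3*I)² = ((9 + 0) - 3*I)² = (9 - 3*I)²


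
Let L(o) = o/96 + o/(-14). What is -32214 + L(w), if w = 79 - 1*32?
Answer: -21649735/672 ≈ -32217.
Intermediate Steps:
w = 47 (w = 79 - 32 = 47)
L(o) = -41*o/672 (L(o) = o*(1/96) + o*(-1/14) = o/96 - o/14 = -41*o/672)
-32214 + L(w) = -32214 - 41/672*47 = -32214 - 1927/672 = -21649735/672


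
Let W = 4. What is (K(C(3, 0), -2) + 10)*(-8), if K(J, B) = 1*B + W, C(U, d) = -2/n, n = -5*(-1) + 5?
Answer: -96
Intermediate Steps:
n = 10 (n = 5 + 5 = 10)
C(U, d) = -⅕ (C(U, d) = -2/10 = -2*⅒ = -⅕)
K(J, B) = 4 + B (K(J, B) = 1*B + 4 = B + 4 = 4 + B)
(K(C(3, 0), -2) + 10)*(-8) = ((4 - 2) + 10)*(-8) = (2 + 10)*(-8) = 12*(-8) = -96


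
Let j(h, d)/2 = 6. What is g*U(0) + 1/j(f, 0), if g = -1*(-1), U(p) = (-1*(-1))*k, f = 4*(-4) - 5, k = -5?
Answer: -59/12 ≈ -4.9167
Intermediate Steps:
f = -21 (f = -16 - 5 = -21)
j(h, d) = 12 (j(h, d) = 2*6 = 12)
U(p) = -5 (U(p) = -1*(-1)*(-5) = 1*(-5) = -5)
g = 1
g*U(0) + 1/j(f, 0) = 1*(-5) + 1/12 = -5 + 1/12 = -59/12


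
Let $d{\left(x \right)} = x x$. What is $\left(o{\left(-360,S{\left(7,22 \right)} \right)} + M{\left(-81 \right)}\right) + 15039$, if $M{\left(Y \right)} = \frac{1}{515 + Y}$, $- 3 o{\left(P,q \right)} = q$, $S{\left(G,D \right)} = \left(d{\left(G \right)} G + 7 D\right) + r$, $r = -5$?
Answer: $\frac{6455751}{434} \approx 14875.0$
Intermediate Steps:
$d{\left(x \right)} = x^{2}$
$S{\left(G,D \right)} = -5 + G^{3} + 7 D$ ($S{\left(G,D \right)} = \left(G^{2} G + 7 D\right) - 5 = \left(G^{3} + 7 D\right) - 5 = -5 + G^{3} + 7 D$)
$o{\left(P,q \right)} = - \frac{q}{3}$
$\left(o{\left(-360,S{\left(7,22 \right)} \right)} + M{\left(-81 \right)}\right) + 15039 = \left(- \frac{-5 + 7^{3} + 7 \cdot 22}{3} + \frac{1}{515 - 81}\right) + 15039 = \left(- \frac{-5 + 343 + 154}{3} + \frac{1}{434}\right) + 15039 = \left(\left(- \frac{1}{3}\right) 492 + \frac{1}{434}\right) + 15039 = \left(-164 + \frac{1}{434}\right) + 15039 = - \frac{71175}{434} + 15039 = \frac{6455751}{434}$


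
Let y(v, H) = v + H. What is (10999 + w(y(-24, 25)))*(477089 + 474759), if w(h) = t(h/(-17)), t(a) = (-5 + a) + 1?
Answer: 177913717072/17 ≈ 1.0466e+10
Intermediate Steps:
y(v, H) = H + v
t(a) = -4 + a
w(h) = -4 - h/17 (w(h) = -4 + h/(-17) = -4 + h*(-1/17) = -4 - h/17)
(10999 + w(y(-24, 25)))*(477089 + 474759) = (10999 + (-4 - (25 - 24)/17))*(477089 + 474759) = (10999 + (-4 - 1/17*1))*951848 = (10999 + (-4 - 1/17))*951848 = (10999 - 69/17)*951848 = (186914/17)*951848 = 177913717072/17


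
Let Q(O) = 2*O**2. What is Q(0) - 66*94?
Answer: -6204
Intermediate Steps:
Q(0) - 66*94 = 2*0**2 - 66*94 = 2*0 - 6204 = 0 - 6204 = -6204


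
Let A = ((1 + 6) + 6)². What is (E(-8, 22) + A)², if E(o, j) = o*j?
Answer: 49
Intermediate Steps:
E(o, j) = j*o
A = 169 (A = (7 + 6)² = 13² = 169)
(E(-8, 22) + A)² = (22*(-8) + 169)² = (-176 + 169)² = (-7)² = 49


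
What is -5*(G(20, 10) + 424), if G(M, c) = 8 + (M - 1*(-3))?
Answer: -2275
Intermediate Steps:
G(M, c) = 11 + M (G(M, c) = 8 + (M + 3) = 8 + (3 + M) = 11 + M)
-5*(G(20, 10) + 424) = -5*((11 + 20) + 424) = -5*(31 + 424) = -5*455 = -2275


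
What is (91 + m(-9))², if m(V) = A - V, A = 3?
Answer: 10609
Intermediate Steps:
m(V) = 3 - V
(91 + m(-9))² = (91 + (3 - 1*(-9)))² = (91 + (3 + 9))² = (91 + 12)² = 103² = 10609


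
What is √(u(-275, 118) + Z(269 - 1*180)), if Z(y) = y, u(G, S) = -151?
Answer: I*√62 ≈ 7.874*I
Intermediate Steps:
√(u(-275, 118) + Z(269 - 1*180)) = √(-151 + (269 - 1*180)) = √(-151 + (269 - 180)) = √(-151 + 89) = √(-62) = I*√62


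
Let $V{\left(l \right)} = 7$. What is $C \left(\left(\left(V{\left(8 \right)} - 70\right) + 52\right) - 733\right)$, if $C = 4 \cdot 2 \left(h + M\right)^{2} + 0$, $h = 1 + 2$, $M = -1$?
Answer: $-23808$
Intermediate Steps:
$h = 3$
$C = 32$ ($C = 4 \cdot 2 \left(3 - 1\right)^{2} + 0 = 8 \cdot 2^{2} + 0 = 8 \cdot 4 + 0 = 32 + 0 = 32$)
$C \left(\left(\left(V{\left(8 \right)} - 70\right) + 52\right) - 733\right) = 32 \left(\left(\left(7 - 70\right) + 52\right) - 733\right) = 32 \left(\left(-63 + 52\right) - 733\right) = 32 \left(-11 - 733\right) = 32 \left(-744\right) = -23808$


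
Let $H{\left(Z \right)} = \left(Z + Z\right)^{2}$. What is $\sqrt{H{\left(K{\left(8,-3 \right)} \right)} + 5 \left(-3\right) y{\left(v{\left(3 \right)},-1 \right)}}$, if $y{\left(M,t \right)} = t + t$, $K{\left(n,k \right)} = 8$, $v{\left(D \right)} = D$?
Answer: $\sqrt{286} \approx 16.912$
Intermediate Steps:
$y{\left(M,t \right)} = 2 t$
$H{\left(Z \right)} = 4 Z^{2}$ ($H{\left(Z \right)} = \left(2 Z\right)^{2} = 4 Z^{2}$)
$\sqrt{H{\left(K{\left(8,-3 \right)} \right)} + 5 \left(-3\right) y{\left(v{\left(3 \right)},-1 \right)}} = \sqrt{4 \cdot 8^{2} + 5 \left(-3\right) 2 \left(-1\right)} = \sqrt{4 \cdot 64 - -30} = \sqrt{256 + 30} = \sqrt{286}$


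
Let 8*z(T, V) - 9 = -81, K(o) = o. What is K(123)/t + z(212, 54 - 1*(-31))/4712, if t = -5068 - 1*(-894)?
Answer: -308571/9833944 ≈ -0.031378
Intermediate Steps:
t = -4174 (t = -5068 + 894 = -4174)
z(T, V) = -9 (z(T, V) = 9/8 + (⅛)*(-81) = 9/8 - 81/8 = -9)
K(123)/t + z(212, 54 - 1*(-31))/4712 = 123/(-4174) - 9/4712 = 123*(-1/4174) - 9*1/4712 = -123/4174 - 9/4712 = -308571/9833944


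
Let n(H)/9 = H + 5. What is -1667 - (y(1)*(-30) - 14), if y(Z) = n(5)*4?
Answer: 9147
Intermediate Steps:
n(H) = 45 + 9*H (n(H) = 9*(H + 5) = 9*(5 + H) = 45 + 9*H)
y(Z) = 360 (y(Z) = (45 + 9*5)*4 = (45 + 45)*4 = 90*4 = 360)
-1667 - (y(1)*(-30) - 14) = -1667 - (360*(-30) - 14) = -1667 - (-10800 - 14) = -1667 - 1*(-10814) = -1667 + 10814 = 9147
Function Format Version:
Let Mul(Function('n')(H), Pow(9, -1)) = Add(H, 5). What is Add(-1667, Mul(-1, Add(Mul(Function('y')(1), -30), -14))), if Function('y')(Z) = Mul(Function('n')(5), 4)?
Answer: 9147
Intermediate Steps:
Function('n')(H) = Add(45, Mul(9, H)) (Function('n')(H) = Mul(9, Add(H, 5)) = Mul(9, Add(5, H)) = Add(45, Mul(9, H)))
Function('y')(Z) = 360 (Function('y')(Z) = Mul(Add(45, Mul(9, 5)), 4) = Mul(Add(45, 45), 4) = Mul(90, 4) = 360)
Add(-1667, Mul(-1, Add(Mul(Function('y')(1), -30), -14))) = Add(-1667, Mul(-1, Add(Mul(360, -30), -14))) = Add(-1667, Mul(-1, Add(-10800, -14))) = Add(-1667, Mul(-1, -10814)) = Add(-1667, 10814) = 9147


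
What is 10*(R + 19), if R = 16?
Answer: 350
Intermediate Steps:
10*(R + 19) = 10*(16 + 19) = 10*35 = 350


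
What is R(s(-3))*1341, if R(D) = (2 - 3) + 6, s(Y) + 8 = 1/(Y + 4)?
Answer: 6705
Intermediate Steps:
s(Y) = -8 + 1/(4 + Y) (s(Y) = -8 + 1/(Y + 4) = -8 + 1/(4 + Y))
R(D) = 5 (R(D) = -1 + 6 = 5)
R(s(-3))*1341 = 5*1341 = 6705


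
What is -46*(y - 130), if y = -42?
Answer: 7912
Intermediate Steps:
-46*(y - 130) = -46*(-42 - 130) = -46*(-172) = 7912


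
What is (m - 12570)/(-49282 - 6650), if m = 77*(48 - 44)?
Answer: 6131/27966 ≈ 0.21923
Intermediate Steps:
m = 308 (m = 77*4 = 308)
(m - 12570)/(-49282 - 6650) = (308 - 12570)/(-49282 - 6650) = -12262/(-55932) = -12262*(-1/55932) = 6131/27966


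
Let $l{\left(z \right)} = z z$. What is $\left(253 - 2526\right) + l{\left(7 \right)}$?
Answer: $-2224$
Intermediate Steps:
$l{\left(z \right)} = z^{2}$
$\left(253 - 2526\right) + l{\left(7 \right)} = \left(253 - 2526\right) + 7^{2} = -2273 + 49 = -2224$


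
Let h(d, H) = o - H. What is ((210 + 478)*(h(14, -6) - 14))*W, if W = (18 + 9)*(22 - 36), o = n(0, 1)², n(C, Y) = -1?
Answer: 1820448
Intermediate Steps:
o = 1 (o = (-1)² = 1)
W = -378 (W = 27*(-14) = -378)
h(d, H) = 1 - H
((210 + 478)*(h(14, -6) - 14))*W = ((210 + 478)*((1 - 1*(-6)) - 14))*(-378) = (688*((1 + 6) - 14))*(-378) = (688*(7 - 14))*(-378) = (688*(-7))*(-378) = -4816*(-378) = 1820448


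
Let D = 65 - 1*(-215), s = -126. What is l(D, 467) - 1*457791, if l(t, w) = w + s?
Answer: -457450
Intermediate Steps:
D = 280 (D = 65 + 215 = 280)
l(t, w) = -126 + w (l(t, w) = w - 126 = -126 + w)
l(D, 467) - 1*457791 = (-126 + 467) - 1*457791 = 341 - 457791 = -457450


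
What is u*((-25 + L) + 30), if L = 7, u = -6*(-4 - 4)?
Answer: 576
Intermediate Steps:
u = 48 (u = -6*(-8) = 48)
u*((-25 + L) + 30) = 48*((-25 + 7) + 30) = 48*(-18 + 30) = 48*12 = 576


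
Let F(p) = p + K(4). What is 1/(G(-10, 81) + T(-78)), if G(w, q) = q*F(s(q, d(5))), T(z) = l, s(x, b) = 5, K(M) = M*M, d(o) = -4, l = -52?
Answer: 1/1649 ≈ 0.00060643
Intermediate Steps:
K(M) = M**2
T(z) = -52
F(p) = 16 + p (F(p) = p + 4**2 = p + 16 = 16 + p)
G(w, q) = 21*q (G(w, q) = q*(16 + 5) = q*21 = 21*q)
1/(G(-10, 81) + T(-78)) = 1/(21*81 - 52) = 1/(1701 - 52) = 1/1649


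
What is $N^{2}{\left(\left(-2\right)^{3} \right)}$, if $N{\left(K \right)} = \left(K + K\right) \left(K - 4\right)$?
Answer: $36864$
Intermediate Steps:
$N{\left(K \right)} = 2 K \left(-4 + K\right)$
$N^{2}{\left(\left(-2\right)^{3} \right)} = \left(2 \left(-2\right)^{3} \left(-4 + \left(-2\right)^{3}\right)\right)^{2} = \left(2 \left(-8\right) \left(-4 - 8\right)\right)^{2} = \left(2 \left(-8\right) \left(-12\right)\right)^{2} = 192^{2} = 36864$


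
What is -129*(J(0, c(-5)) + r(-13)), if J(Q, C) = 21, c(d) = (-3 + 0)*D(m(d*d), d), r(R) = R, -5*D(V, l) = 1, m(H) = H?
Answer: -1032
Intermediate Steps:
D(V, l) = -⅕ (D(V, l) = -⅕*1 = -⅕)
c(d) = ⅗ (c(d) = (-3 + 0)*(-⅕) = -3*(-⅕) = ⅗)
-129*(J(0, c(-5)) + r(-13)) = -129*(21 - 13) = -129*8 = -1032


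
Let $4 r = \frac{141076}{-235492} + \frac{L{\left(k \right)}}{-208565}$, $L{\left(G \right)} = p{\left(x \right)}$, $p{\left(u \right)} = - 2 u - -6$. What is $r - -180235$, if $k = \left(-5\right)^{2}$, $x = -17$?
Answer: $\frac{1770460954915279}{9823077796} \approx 1.8023 \cdot 10^{5}$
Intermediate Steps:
$p{\left(u \right)} = 6 - 2 u$ ($p{\left(u \right)} = - 2 u + 6 = 6 - 2 u$)
$k = 25$
$L{\left(G \right)} = 40$ ($L{\left(G \right)} = 6 - -34 = 6 + 34 = 40$)
$r = - \frac{1471646781}{9823077796}$ ($r = \frac{\frac{141076}{-235492} + \frac{40}{-208565}}{4} = \frac{141076 \left(- \frac{1}{235492}\right) + 40 \left(- \frac{1}{208565}\right)}{4} = \frac{- \frac{35269}{58873} - \frac{8}{41713}}{4} = \frac{1}{4} \left(- \frac{1471646781}{2455769449}\right) = - \frac{1471646781}{9823077796} \approx -0.14982$)
$r - -180235 = - \frac{1471646781}{9823077796} - -180235 = - \frac{1471646781}{9823077796} + 180235 = \frac{1770460954915279}{9823077796}$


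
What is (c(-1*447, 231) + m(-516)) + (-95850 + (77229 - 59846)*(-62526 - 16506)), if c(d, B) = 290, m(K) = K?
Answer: -1373909332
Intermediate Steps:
(c(-1*447, 231) + m(-516)) + (-95850 + (77229 - 59846)*(-62526 - 16506)) = (290 - 516) + (-95850 + (77229 - 59846)*(-62526 - 16506)) = -226 + (-95850 + 17383*(-79032)) = -226 + (-95850 - 1373813256) = -226 - 1373909106 = -1373909332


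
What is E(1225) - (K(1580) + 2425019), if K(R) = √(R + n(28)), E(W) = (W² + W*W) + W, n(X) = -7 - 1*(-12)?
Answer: 577456 - √1585 ≈ 5.7742e+5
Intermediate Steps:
n(X) = 5 (n(X) = -7 + 12 = 5)
E(W) = W + 2*W² (E(W) = (W² + W²) + W = 2*W² + W = W + 2*W²)
K(R) = √(5 + R) (K(R) = √(R + 5) = √(5 + R))
E(1225) - (K(1580) + 2425019) = 1225*(1 + 2*1225) - (√(5 + 1580) + 2425019) = 1225*(1 + 2450) - (√1585 + 2425019) = 1225*2451 - (2425019 + √1585) = 3002475 + (-2425019 - √1585) = 577456 - √1585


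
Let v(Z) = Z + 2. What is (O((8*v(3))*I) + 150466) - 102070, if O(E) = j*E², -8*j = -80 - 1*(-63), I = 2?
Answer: 61996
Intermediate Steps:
v(Z) = 2 + Z
j = 17/8 (j = -(-80 - 1*(-63))/8 = -(-80 + 63)/8 = -⅛*(-17) = 17/8 ≈ 2.1250)
O(E) = 17*E²/8
(O((8*v(3))*I) + 150466) - 102070 = (17*((8*(2 + 3))*2)²/8 + 150466) - 102070 = (17*((8*5)*2)²/8 + 150466) - 102070 = (17*(40*2)²/8 + 150466) - 102070 = ((17/8)*80² + 150466) - 102070 = ((17/8)*6400 + 150466) - 102070 = (13600 + 150466) - 102070 = 164066 - 102070 = 61996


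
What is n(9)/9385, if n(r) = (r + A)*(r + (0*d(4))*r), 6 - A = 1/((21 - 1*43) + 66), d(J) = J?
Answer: 5931/412940 ≈ 0.014363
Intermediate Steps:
A = 263/44 (A = 6 - 1/((21 - 1*43) + 66) = 6 - 1/((21 - 43) + 66) = 6 - 1/(-22 + 66) = 6 - 1/44 = 263/44 ≈ 5.9773)
n(r) = r*(263/44 + r) (n(r) = (r + 263/44)*(r + (0*4)*r) = (263/44 + r)*(r + 0*r) = (263/44 + r)*(r + 0) = (263/44 + r)*r = r*(263/44 + r))
n(9)/9385 = ((1/44)*9*(263 + 44*9))/9385 = ((1/44)*9*(263 + 396))*(1/9385) = ((1/44)*9*659)*(1/9385) = (5931/44)*(1/9385) = 5931/412940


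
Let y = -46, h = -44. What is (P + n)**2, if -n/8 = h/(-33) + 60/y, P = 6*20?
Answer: 68293696/4761 ≈ 14344.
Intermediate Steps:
P = 120
n = -16/69 (n = -8*(-44/(-33) + 60/(-46)) = -8*(-44*(-1/33) + 60*(-1/46)) = -8*(4/3 - 30/23) = -8*2/69 = -16/69 ≈ -0.23188)
(P + n)**2 = (120 - 16/69)**2 = (8264/69)**2 = 68293696/4761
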